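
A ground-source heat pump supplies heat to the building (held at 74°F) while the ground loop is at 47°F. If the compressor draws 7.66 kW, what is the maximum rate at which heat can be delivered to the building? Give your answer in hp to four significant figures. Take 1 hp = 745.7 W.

203.0 hp

In absolute terms T_C = 281.48 K and T_H = 296.48 K, so ΔT = 15.00 K.
COP_Carnot = T_H/ΔT = 296.48/15.00 = 19.77.
Q̇_max = COP_Carnot × Ẇ = 19.77 × 7.660 kW = 151.4 kW = 203.0 hp.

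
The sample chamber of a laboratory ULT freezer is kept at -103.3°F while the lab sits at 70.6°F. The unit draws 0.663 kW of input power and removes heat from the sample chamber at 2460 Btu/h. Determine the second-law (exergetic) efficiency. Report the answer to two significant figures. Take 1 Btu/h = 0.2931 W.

Converting, Q̇_C = 2460 Btu/h = 0.7210 kW, so COP_actual = Q̇_C/Ẇ = 0.7210/0.6630 = 1.088.
In absolute terms T_C = 197.98 K and T_H = 294.59 K, so ΔT = 96.61 K.
COP_Carnot = T_C/ΔT = 197.98/96.61 = 2.049.
η_II = COP_actual/COP_Carnot = 1.088/2.049 = 0.5307.

0.53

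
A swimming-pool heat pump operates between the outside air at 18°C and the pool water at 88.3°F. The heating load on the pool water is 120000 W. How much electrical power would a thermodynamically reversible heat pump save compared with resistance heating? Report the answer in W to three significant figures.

115000 W

In absolute terms T_C = 291.15 K and T_H = 304.43 K, so ΔT = 13.28 K.
COP_Carnot = T_H/ΔT = 304.43/13.28 = 22.93.
Resistance heating needs Ẇ_res = Q̇_H = 120000 W; the reversible heat pump needs only Ẇ_hp = Q̇_H/COP = 5234 W.
Saving = 120000 − 5234 = 114800 W.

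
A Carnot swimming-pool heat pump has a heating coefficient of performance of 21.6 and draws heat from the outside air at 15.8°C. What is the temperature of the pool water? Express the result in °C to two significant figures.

30 °C

COP_HP = T_H/(T_H − T_C) rearranges to T_H = COP·T_C/(COP − 1).
With T_C = 288.95 K, T_H = 21.6 × 288.95/20.60 = 302.98 K.
Converting, 302.98 K = 29.83°C.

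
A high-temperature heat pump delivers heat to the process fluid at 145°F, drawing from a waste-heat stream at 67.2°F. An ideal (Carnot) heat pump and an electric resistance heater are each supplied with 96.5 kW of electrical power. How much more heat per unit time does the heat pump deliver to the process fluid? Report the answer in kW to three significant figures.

654 kW

In absolute terms T_C = 292.71 K and T_H = 335.93 K, so ΔT = 43.22 K.
COP_Carnot = T_H/ΔT = 335.93/43.22 = 7.772.
The heat pump delivers Q̇_H = COP × Ẇ = 750.0 kW; the resistance heater delivers Ẇ = 96.50 kW.
Extra = (COP − 1)·Ẇ = 653.5 kW.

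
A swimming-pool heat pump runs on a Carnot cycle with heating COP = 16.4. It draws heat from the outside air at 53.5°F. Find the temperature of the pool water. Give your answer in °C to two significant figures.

COP_HP = T_H/(T_H − T_C) rearranges to T_H = COP·T_C/(COP − 1).
With T_C = 285.09 K, T_H = 16.4 × 285.09/15.40 = 303.61 K.
Converting, 303.61 K = 30.46°C.

30 °C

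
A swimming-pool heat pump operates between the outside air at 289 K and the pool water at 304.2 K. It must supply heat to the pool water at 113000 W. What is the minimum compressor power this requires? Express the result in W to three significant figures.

5650 W

The reservoir spacing is ΔT = 304.2 − 289 = 15.20 K.
COP_Carnot = T_H/ΔT = 304.20/15.20 = 20.01.
Ẇ_min = Q̇/COP_Carnot = 113000/20.01 = 5646 W.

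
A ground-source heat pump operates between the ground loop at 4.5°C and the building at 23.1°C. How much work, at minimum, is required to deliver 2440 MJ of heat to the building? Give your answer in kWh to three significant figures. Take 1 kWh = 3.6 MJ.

In absolute terms T_C = 277.65 K and T_H = 296.25 K, so ΔT = 18.60 K.
The reversible limit is COP_HP = T_H/ΔT = 15.93, so W_min = Q_H/COP = Q_H·ΔT/T_H.
W_min = 2440 × 18.60/296.25 = 153.2 MJ = 42.55 kWh.

42.6 kWh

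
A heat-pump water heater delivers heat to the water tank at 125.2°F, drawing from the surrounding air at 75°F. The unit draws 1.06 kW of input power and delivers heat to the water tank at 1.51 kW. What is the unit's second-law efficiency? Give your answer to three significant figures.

0.122

COP_actual = Q̇_H/Ẇ = 1.510/1.060 = 1.425.
In absolute terms T_C = 297.04 K and T_H = 324.93 K, so ΔT = 27.89 K.
COP_Carnot = T_H/ΔT = 324.93/27.89 = 11.65.
η_II = COP_actual/COP_Carnot = 1.425/11.65 = 0.1223.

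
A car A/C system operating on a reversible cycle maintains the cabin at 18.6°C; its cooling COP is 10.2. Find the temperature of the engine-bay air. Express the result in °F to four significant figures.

COP_R = T_C/(T_H − T_C) gives T_H − T_C = T_C/COP.
With T_C = 291.75 K, T_H = 291.75 × (1 + 1/10.2) = 320.35 K.
Converting, 320.35 K = 116.97°F.

117.0 °F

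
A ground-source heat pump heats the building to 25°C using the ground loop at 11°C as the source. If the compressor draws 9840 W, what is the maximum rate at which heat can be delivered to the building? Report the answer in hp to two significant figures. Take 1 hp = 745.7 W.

280 hp

In absolute terms T_C = 284.15 K and T_H = 298.15 K, so ΔT = 14.00 K.
COP_Carnot = T_H/ΔT = 298.15/14.00 = 21.30.
Q̇_max = COP_Carnot × Ẇ = 21.30 × 9840 W = 209600 W = 281.0 hp.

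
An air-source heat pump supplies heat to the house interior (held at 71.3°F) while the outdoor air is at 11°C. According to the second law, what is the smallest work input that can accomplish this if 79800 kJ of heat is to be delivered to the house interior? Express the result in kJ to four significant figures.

2931 kJ

In absolute terms T_C = 284.15 K and T_H = 294.98 K, so ΔT = 10.83 K.
The reversible limit is COP_HP = T_H/ΔT = 27.23, so W_min = Q_H/COP = Q_H·ΔT/T_H.
W_min = 79800 × 10.83/294.98 = 2931 kJ.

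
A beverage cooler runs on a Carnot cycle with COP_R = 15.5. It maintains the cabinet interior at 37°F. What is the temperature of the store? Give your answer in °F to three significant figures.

COP_R = T_C/(T_H − T_C) gives T_H − T_C = T_C/COP.
With T_C = 275.93 K, T_H = 275.93 × (1 + 1/15.5) = 293.73 K.
Converting, 293.73 K = 69.04°F.

69.0 °F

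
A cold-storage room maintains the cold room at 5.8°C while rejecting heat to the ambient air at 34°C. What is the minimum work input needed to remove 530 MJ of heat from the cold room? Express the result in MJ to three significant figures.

In absolute terms T_C = 278.95 K and T_H = 307.15 K, so ΔT = 28.20 K.
The reversible limit is COP_R = T_C/ΔT = 9.892, so W_min = Q_C/COP = Q_C·ΔT/T_C.
W_min = 530.0 × 28.20/278.95 = 53.58 MJ.

53.6 MJ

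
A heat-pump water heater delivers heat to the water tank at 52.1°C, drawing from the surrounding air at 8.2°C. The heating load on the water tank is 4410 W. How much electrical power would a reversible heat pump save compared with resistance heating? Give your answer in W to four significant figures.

3815 W

In absolute terms T_C = 281.35 K and T_H = 325.25 K, so ΔT = 43.90 K.
COP_Carnot = T_H/ΔT = 325.25/43.90 = 7.409.
Resistance heating needs Ẇ_res = Q̇_H = 4410 W; the reversible heat pump needs only Ẇ_hp = Q̇_H/COP = 595.2 W.
Saving = 4410 − 595.2 = 3815 W.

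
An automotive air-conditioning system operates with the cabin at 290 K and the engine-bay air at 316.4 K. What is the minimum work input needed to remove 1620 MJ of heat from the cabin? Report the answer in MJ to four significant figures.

The reservoir spacing is ΔT = 316.4 − 290 = 26.40 K.
The reversible limit is COP_R = T_C/ΔT = 10.98, so W_min = Q_C/COP = Q_C·ΔT/T_C.
W_min = 1620 × 26.40/290.00 = 147.5 MJ.

147.5 MJ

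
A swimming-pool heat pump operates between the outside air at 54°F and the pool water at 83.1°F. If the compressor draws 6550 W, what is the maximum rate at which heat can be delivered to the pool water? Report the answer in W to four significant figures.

In absolute terms T_C = 285.37 K and T_H = 301.54 K, so ΔT = 16.17 K.
COP_Carnot = T_H/ΔT = 301.54/16.17 = 18.65.
Q̇_max = COP_Carnot × Ẇ = 18.65 × 6550 W = 122200 W.

122200 W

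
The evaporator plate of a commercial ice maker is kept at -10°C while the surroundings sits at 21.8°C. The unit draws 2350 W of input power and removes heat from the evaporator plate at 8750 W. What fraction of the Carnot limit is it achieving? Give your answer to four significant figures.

0.4499

COP_actual = Q̇_C/Ẇ = 8750/2350 = 3.723.
In absolute terms T_C = 263.15 K and T_H = 294.95 K, so ΔT = 31.80 K.
COP_Carnot = T_C/ΔT = 263.15/31.80 = 8.275.
η_II = COP_actual/COP_Carnot = 3.723/8.275 = 0.4499.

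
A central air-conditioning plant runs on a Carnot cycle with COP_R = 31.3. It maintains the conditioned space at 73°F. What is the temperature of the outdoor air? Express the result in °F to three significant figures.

COP_R = T_C/(T_H − T_C) gives T_H − T_C = T_C/COP.
With T_C = 295.93 K, T_H = 295.93 × (1 + 1/31.3) = 305.38 K.
Converting, 305.38 K = 90.02°F.

90.0 °F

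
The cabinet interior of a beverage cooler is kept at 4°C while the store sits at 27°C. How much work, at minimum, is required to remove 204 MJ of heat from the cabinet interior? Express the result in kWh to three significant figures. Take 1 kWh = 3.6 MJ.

4.70 kWh

In absolute terms T_C = 277.15 K and T_H = 300.15 K, so ΔT = 23.00 K.
The reversible limit is COP_R = T_C/ΔT = 12.05, so W_min = Q_C/COP = Q_C·ΔT/T_C.
W_min = 204.0 × 23.00/277.15 = 16.93 MJ = 4.703 kWh.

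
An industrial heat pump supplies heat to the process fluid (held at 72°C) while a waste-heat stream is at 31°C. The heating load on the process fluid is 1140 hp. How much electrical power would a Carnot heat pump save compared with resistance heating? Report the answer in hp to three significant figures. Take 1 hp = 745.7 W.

In absolute terms T_C = 304.15 K and T_H = 345.15 K, so ΔT = 41.00 K.
COP_Carnot = T_H/ΔT = 345.15/41.00 = 8.418.
Resistance heating needs Ẇ_res = Q̇_H = 1140 hp; the reversible heat pump needs only Ẇ_hp = Q̇_H/COP = 135.4 hp.
Saving = 1140 − 135.4 = 1005 hp.

1000 hp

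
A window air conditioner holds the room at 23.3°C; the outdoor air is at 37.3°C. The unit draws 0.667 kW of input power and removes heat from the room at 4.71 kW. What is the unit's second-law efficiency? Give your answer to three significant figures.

0.333

COP_actual = Q̇_C/Ẇ = 4.710/0.6670 = 7.061.
In absolute terms T_C = 296.45 K and T_H = 310.45 K, so ΔT = 14.00 K.
COP_Carnot = T_C/ΔT = 296.45/14.00 = 21.18.
η_II = COP_actual/COP_Carnot = 7.061/21.18 = 0.3335.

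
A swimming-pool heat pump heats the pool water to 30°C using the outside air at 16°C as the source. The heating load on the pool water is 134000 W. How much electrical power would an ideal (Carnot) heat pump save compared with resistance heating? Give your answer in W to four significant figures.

127800 W

In absolute terms T_C = 289.15 K and T_H = 303.15 K, so ΔT = 14.00 K.
COP_Carnot = T_H/ΔT = 303.15/14.00 = 21.65.
Resistance heating needs Ẇ_res = Q̇_H = 134000 W; the reversible heat pump needs only Ẇ_hp = Q̇_H/COP = 6188 W.
Saving = 134000 − 6188 = 127800 W.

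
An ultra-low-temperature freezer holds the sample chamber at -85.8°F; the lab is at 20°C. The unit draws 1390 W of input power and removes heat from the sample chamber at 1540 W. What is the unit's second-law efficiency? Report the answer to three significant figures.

COP_actual = Q̇_C/Ẇ = 1540/1390 = 1.108.
In absolute terms T_C = 207.71 K and T_H = 293.15 K, so ΔT = 85.44 K.
COP_Carnot = T_C/ΔT = 207.71/85.44 = 2.431.
η_II = COP_actual/COP_Carnot = 1.108/2.431 = 0.4558.

0.456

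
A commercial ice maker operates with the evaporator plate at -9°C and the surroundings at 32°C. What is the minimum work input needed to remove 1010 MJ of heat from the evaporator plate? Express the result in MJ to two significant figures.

160 MJ

In absolute terms T_C = 264.15 K and T_H = 305.15 K, so ΔT = 41.00 K.
The reversible limit is COP_R = T_C/ΔT = 6.443, so W_min = Q_C/COP = Q_C·ΔT/T_C.
W_min = 1010 × 41.00/264.15 = 156.8 MJ.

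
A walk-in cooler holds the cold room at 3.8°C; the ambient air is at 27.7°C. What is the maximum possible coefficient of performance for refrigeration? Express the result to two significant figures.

12

In absolute terms T_C = 276.95 K and T_H = 300.85 K, so ΔT = 23.90 K.
For a reversible cycle, COP_Carnot = T_C/ΔT = 276.95/23.90 = 11.59.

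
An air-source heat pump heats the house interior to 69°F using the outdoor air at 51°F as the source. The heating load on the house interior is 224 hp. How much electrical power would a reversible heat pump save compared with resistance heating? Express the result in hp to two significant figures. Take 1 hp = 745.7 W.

220 hp

In absolute terms T_C = 283.71 K and T_H = 293.71 K, so ΔT = 10.00 K.
COP_Carnot = T_H/ΔT = 293.71/10.00 = 29.37.
Resistance heating needs Ẇ_res = Q̇_H = 224.0 hp; the reversible heat pump needs only Ẇ_hp = Q̇_H/COP = 7.627 hp.
Saving = 224.0 − 7.627 = 216.4 hp.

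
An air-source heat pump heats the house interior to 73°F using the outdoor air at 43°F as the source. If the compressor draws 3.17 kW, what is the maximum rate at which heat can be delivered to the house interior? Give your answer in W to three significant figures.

56300 W

In absolute terms T_C = 279.26 K and T_H = 295.93 K, so ΔT = 16.67 K.
COP_Carnot = T_H/ΔT = 295.93/16.67 = 17.76.
Q̇_max = COP_Carnot × Ẇ = 17.76 × 3.170 kW = 56.29 kW = 56290 W.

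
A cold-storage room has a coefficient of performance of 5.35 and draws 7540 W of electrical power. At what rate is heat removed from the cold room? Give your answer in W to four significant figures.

40340 W

Q̇_C = COP × Ẇ = 5.35 × 7540 = 40340 W.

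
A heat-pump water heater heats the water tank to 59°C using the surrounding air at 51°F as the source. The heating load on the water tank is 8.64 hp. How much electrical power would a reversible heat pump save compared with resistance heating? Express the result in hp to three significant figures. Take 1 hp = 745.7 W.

7.38 hp

In absolute terms T_C = 283.71 K and T_H = 332.15 K, so ΔT = 48.44 K.
COP_Carnot = T_H/ΔT = 332.15/48.44 = 6.856.
Resistance heating needs Ẇ_res = Q̇_H = 8.640 hp; the reversible heat pump needs only Ẇ_hp = Q̇_H/COP = 1.260 hp.
Saving = 8.640 − 1.260 = 7.380 hp.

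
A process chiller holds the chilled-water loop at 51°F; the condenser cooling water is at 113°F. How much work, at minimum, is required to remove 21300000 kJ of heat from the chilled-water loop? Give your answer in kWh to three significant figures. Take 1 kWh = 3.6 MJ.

In absolute terms T_C = 283.71 K and T_H = 318.15 K, so ΔT = 34.44 K.
The reversible limit is COP_R = T_C/ΔT = 8.237, so W_min = Q_C/COP = Q_C·ΔT/T_C.
W_min = 21300000 × 34.44/283.71 = 2586000 kJ = 718.3 kWh.

718 kWh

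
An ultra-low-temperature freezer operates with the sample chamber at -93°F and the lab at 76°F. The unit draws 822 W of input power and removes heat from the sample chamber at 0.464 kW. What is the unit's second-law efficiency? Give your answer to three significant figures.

0.260

Converting, Q̇_C = 0.4640 kW = 464.0 W, so COP_actual = Q̇_C/Ẇ = 464.0/822.0 = 0.5645.
In absolute terms T_C = 203.71 K and T_H = 297.59 K, so ΔT = 93.89 K.
COP_Carnot = T_C/ΔT = 203.71/93.89 = 2.170.
η_II = COP_actual/COP_Carnot = 0.5645/2.170 = 0.2602.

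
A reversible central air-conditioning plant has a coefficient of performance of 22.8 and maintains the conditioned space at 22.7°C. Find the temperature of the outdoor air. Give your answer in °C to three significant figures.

COP_R = T_C/(T_H − T_C) gives T_H − T_C = T_C/COP.
With T_C = 295.85 K, T_H = 295.85 × (1 + 1/22.8) = 308.83 K.
Converting, 308.83 K = 35.68°C.

35.7 °C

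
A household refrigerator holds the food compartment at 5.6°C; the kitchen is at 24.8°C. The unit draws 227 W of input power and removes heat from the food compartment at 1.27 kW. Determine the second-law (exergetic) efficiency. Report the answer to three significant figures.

Converting, Q̇_C = 1.270 kW = 1270 W, so COP_actual = Q̇_C/Ẇ = 1270/227.0 = 5.595.
In absolute terms T_C = 278.75 K and T_H = 297.95 K, so ΔT = 19.20 K.
COP_Carnot = T_C/ΔT = 278.75/19.20 = 14.52.
η_II = COP_actual/COP_Carnot = 5.595/14.52 = 0.3854.

0.385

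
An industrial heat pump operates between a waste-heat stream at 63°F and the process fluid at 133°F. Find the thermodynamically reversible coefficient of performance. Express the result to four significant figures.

In absolute terms T_C = 290.37 K and T_H = 329.26 K, so ΔT = 38.89 K.
For a reversible cycle, COP_Carnot = T_H/ΔT = 329.26/38.89 = 8.467.

8.467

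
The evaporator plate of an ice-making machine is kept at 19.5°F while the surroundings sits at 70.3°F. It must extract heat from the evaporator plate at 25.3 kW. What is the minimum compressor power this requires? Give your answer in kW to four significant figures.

In absolute terms T_C = 266.21 K and T_H = 294.43 K, so ΔT = 28.22 K.
COP_Carnot = T_C/ΔT = 266.21/28.22 = 9.432.
Ẇ_min = Q̇/COP_Carnot = 25.30/9.432 = 2.682 kW.

2.682 kW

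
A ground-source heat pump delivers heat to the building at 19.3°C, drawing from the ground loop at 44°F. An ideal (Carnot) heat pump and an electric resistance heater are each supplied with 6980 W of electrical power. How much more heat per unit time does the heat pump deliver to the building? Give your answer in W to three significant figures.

In absolute terms T_C = 279.82 K and T_H = 292.45 K, so ΔT = 12.63 K.
COP_Carnot = T_H/ΔT = 292.45/12.63 = 23.15.
The heat pump delivers Q̇_H = COP × Ẇ = 161600 W; the resistance heater delivers Ẇ = 6980 W.
Extra = (COP − 1)·Ẇ = 154600 W.

155000 W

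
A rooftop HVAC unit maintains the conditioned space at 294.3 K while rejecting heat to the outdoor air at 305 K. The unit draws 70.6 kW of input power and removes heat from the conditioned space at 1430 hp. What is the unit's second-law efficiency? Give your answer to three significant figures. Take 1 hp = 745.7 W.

0.549

Converting, Q̇_C = 1430 hp = 1066 kW, so COP_actual = Q̇_C/Ẇ = 1066/70.60 = 15.10.
The reservoir spacing is ΔT = 305 − 294.3 = 10.70 K.
COP_Carnot = T_C/ΔT = 294.30/10.70 = 27.50.
η_II = COP_actual/COP_Carnot = 15.10/27.50 = 0.5491.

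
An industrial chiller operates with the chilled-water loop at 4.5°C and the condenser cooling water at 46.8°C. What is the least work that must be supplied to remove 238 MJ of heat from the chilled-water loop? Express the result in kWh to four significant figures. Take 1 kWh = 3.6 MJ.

In absolute terms T_C = 277.65 K and T_H = 319.95 K, so ΔT = 42.30 K.
The reversible limit is COP_R = T_C/ΔT = 6.564, so W_min = Q_C/COP = Q_C·ΔT/T_C.
W_min = 238.0 × 42.30/277.65 = 36.26 MJ = 10.07 kWh.

10.07 kWh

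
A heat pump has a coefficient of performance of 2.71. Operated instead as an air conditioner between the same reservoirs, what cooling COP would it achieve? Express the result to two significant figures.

Since Q_H = Q_C + W for any cycle, COP_R = Q_C/W = Q_H/W − 1.
COP_R = 2.71 − 1 = 1.71.

1.7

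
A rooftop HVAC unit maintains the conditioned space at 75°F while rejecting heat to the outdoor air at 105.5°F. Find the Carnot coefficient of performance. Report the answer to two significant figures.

18

In absolute terms T_C = 297.04 K and T_H = 313.98 K, so ΔT = 16.94 K.
For a reversible cycle, COP_Carnot = T_C/ΔT = 297.04/16.94 = 17.53.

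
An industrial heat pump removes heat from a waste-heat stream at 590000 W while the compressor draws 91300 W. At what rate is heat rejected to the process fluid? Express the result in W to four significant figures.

For a cyclic device the first law requires Q̇_H = Q̇_C + Ẇ.
Q̇_H = Q̇_C + Ẇ = 681300 W.

681300 W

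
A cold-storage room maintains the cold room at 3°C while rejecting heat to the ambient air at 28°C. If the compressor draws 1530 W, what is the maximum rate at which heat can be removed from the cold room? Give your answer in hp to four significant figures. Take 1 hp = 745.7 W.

22.66 hp

In absolute terms T_C = 276.15 K and T_H = 301.15 K, so ΔT = 25.00 K.
COP_Carnot = T_C/ΔT = 276.15/25.00 = 11.05.
Q̇_max = COP_Carnot × Ẇ = 11.05 × 1530 W = 16900 W = 22.66 hp.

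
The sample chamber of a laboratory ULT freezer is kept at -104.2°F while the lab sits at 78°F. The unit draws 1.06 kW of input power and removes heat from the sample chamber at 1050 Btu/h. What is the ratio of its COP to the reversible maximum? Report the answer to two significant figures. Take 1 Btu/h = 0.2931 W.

0.15

Converting, Q̇_C = 1050 Btu/h = 0.3078 kW, so COP_actual = Q̇_C/Ẇ = 0.3078/1.060 = 0.2903.
In absolute terms T_C = 197.48 K and T_H = 298.71 K, so ΔT = 101.2 K.
COP_Carnot = T_C/ΔT = 197.48/101.2 = 1.951.
η_II = COP_actual/COP_Carnot = 0.2903/1.951 = 0.1488.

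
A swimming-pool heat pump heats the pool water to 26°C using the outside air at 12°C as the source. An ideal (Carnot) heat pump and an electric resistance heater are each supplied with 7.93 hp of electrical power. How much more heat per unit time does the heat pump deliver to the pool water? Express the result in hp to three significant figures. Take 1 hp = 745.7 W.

In absolute terms T_C = 285.15 K and T_H = 299.15 K, so ΔT = 14.00 K.
COP_Carnot = T_H/ΔT = 299.15/14.00 = 21.37.
The heat pump delivers Q̇_H = COP × Ẇ = 169.4 hp; the resistance heater delivers Ẇ = 7.930 hp.
Extra = (COP − 1)·Ẇ = 161.5 hp.

162 hp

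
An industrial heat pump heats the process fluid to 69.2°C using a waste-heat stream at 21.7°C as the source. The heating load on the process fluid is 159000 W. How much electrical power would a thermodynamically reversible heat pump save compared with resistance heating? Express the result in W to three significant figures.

137000 W

In absolute terms T_C = 294.85 K and T_H = 342.35 K, so ΔT = 47.50 K.
COP_Carnot = T_H/ΔT = 342.35/47.50 = 7.207.
Resistance heating needs Ẇ_res = Q̇_H = 159000 W; the reversible heat pump needs only Ẇ_hp = Q̇_H/COP = 22060 W.
Saving = 159000 − 22060 = 136900 W.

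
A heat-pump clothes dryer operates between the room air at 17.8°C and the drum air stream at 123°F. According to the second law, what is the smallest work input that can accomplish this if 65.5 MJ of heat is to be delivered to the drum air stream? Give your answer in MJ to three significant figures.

In absolute terms T_C = 290.95 K and T_H = 323.71 K, so ΔT = 32.76 K.
The reversible limit is COP_HP = T_H/ΔT = 9.882, so W_min = Q_H/COP = Q_H·ΔT/T_H.
W_min = 65.50 × 32.76/323.71 = 6.628 MJ.

6.63 MJ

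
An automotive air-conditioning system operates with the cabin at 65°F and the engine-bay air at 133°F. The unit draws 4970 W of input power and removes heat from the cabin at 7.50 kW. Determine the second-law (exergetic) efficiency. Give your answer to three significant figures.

0.196

Converting, Q̇_C = 7.500 kW = 7500 W, so COP_actual = Q̇_C/Ẇ = 7500/4970 = 1.509.
In absolute terms T_C = 291.48 K and T_H = 329.26 K, so ΔT = 37.78 K.
COP_Carnot = T_C/ΔT = 291.48/37.78 = 7.716.
η_II = COP_actual/COP_Carnot = 1.509/7.716 = 0.1956.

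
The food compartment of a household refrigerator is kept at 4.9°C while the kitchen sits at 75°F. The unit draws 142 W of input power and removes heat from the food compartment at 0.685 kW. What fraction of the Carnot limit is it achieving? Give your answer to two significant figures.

0.33

Converting, Q̇_C = 0.6850 kW = 685.0 W, so COP_actual = Q̇_C/Ẇ = 685.0/142.0 = 4.824.
In absolute terms T_C = 278.05 K and T_H = 297.04 K, so ΔT = 18.99 K.
COP_Carnot = T_C/ΔT = 278.05/18.99 = 14.64.
η_II = COP_actual/COP_Carnot = 4.824/14.64 = 0.3294.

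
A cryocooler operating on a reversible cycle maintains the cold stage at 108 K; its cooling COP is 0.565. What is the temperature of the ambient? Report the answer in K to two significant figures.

COP_R = T_C/(T_H − T_C) gives T_H − T_C = T_C/COP.
With T_C = 108.00 K, T_H = 108.00 × (1 + 1/0.565) = 299.15 K.

300 K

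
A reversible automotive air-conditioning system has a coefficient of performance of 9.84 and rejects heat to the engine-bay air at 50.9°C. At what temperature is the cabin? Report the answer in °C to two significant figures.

For a Carnot refrigerator COP_R = T_C/(T_H − T_C), so T_C = COP·T_H/(1 + COP).
With T_H = 324.05 K, T_C = 9.84 × 324.05/10.84 = 294.16 K.
Converting, 294.16 K = 21.01°C.

21 °C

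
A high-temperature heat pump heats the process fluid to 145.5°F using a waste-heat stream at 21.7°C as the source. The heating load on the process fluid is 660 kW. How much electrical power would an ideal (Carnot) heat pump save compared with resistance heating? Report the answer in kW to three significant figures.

In absolute terms T_C = 294.85 K and T_H = 336.21 K, so ΔT = 41.36 K.
COP_Carnot = T_H/ΔT = 336.21/41.36 = 8.130.
Resistance heating needs Ẇ_res = Q̇_H = 660.0 kW; the reversible heat pump needs only Ẇ_hp = Q̇_H/COP = 81.18 kW.
Saving = 660.0 − 81.18 = 578.8 kW.

579 kW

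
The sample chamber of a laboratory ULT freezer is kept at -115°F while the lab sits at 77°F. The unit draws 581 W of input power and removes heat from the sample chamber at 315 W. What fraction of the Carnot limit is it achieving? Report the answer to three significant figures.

0.302

COP_actual = Q̇_C/Ẇ = 315.0/581.0 = 0.5422.
In absolute terms T_C = 191.48 K and T_H = 298.15 K, so ΔT = 106.7 K.
COP_Carnot = T_C/ΔT = 191.48/106.7 = 1.795.
η_II = COP_actual/COP_Carnot = 0.5422/1.795 = 0.3020.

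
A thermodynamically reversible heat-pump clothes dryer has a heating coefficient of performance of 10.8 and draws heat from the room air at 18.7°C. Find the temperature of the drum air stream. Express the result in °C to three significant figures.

COP_HP = T_H/(T_H − T_C) rearranges to T_H = COP·T_C/(COP − 1).
With T_C = 291.85 K, T_H = 10.8 × 291.85/9.800 = 321.63 K.
Converting, 321.63 K = 48.48°C.

48.5 °C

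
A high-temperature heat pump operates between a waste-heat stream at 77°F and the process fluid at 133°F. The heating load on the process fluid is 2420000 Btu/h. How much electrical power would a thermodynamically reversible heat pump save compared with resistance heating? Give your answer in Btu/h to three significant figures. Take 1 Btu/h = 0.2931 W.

2190000 Btu/h

In absolute terms T_C = 298.15 K and T_H = 329.26 K, so ΔT = 31.11 K.
COP_Carnot = T_H/ΔT = 329.26/31.11 = 10.58.
Resistance heating needs Ẇ_res = Q̇_H = 2420000 Btu/h; the reversible heat pump needs only Ẇ_hp = Q̇_H/COP = 228700 Btu/h.
Saving = 2420000 − 228700 = 2191000 Btu/h.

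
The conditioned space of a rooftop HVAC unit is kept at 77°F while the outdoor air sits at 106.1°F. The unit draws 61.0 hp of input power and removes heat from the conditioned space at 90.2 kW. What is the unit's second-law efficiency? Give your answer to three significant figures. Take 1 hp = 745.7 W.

0.108

Converting, Q̇_C = 90.20 kW = 121.0 hp, so COP_actual = Q̇_C/Ẇ = 121.0/61.00 = 1.983.
In absolute terms T_C = 298.15 K and T_H = 314.32 K, so ΔT = 16.17 K.
COP_Carnot = T_C/ΔT = 298.15/16.17 = 18.44.
η_II = COP_actual/COP_Carnot = 1.983/18.44 = 0.1075.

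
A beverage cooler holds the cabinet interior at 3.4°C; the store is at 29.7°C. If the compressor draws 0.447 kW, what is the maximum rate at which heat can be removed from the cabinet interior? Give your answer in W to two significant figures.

4700 W

In absolute terms T_C = 276.55 K and T_H = 302.85 K, so ΔT = 26.30 K.
COP_Carnot = T_C/ΔT = 276.55/26.30 = 10.52.
Q̇_max = COP_Carnot × Ẇ = 10.52 × 0.4470 kW = 4.700 kW = 4700 W.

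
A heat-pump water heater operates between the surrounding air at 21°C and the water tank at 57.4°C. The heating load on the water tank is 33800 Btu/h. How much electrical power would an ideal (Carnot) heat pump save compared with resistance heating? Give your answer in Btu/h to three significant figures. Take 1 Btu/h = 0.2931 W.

30100 Btu/h

In absolute terms T_C = 294.15 K and T_H = 330.55 K, so ΔT = 36.40 K.
COP_Carnot = T_H/ΔT = 330.55/36.40 = 9.081.
Resistance heating needs Ẇ_res = Q̇_H = 33800 Btu/h; the reversible heat pump needs only Ẇ_hp = Q̇_H/COP = 3722 Btu/h.
Saving = 33800 − 3722 = 30080 Btu/h.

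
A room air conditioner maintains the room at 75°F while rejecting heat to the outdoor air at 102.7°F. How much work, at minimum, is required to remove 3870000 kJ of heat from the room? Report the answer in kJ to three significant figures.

In absolute terms T_C = 297.04 K and T_H = 312.43 K, so ΔT = 15.39 K.
The reversible limit is COP_R = T_C/ΔT = 19.30, so W_min = Q_C/COP = Q_C·ΔT/T_C.
W_min = 3870000 × 15.39/297.04 = 200500 kJ.

200000 kJ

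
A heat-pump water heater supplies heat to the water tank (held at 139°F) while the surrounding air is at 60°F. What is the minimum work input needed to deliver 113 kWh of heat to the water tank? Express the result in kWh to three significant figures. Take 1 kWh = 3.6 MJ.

14.9 kWh

In absolute terms T_C = 288.71 K and T_H = 332.59 K, so ΔT = 43.89 K.
The reversible limit is COP_HP = T_H/ΔT = 7.578, so W_min = Q_H/COP = Q_H·ΔT/T_H.
W_min = 113.0 × 43.89/332.59 = 14.91 kWh.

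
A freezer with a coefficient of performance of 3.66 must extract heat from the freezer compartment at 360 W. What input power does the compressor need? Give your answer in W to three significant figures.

98.4 W

Ẇ = Q̇_C/COP = 360.0/3.66 = 98.36 W.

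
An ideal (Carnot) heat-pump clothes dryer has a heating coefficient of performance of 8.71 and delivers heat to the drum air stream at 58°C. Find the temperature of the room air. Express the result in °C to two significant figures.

20 °C

COP_HP = T_H/(T_H − T_C) gives T_H − T_C = T_H/COP.
With T_H = 331.15 K, T_C = 331.15 × (1 − 1/8.71) = 293.13 K.
Converting, 293.13 K = 19.98°C.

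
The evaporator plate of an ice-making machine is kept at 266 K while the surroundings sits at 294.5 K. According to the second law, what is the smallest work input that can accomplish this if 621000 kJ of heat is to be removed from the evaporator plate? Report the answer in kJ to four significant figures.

66540 kJ

The reservoir spacing is ΔT = 294.5 − 266 = 28.50 K.
The reversible limit is COP_R = T_C/ΔT = 9.333, so W_min = Q_C/COP = Q_C·ΔT/T_C.
W_min = 621000 × 28.50/266.00 = 66540 kJ.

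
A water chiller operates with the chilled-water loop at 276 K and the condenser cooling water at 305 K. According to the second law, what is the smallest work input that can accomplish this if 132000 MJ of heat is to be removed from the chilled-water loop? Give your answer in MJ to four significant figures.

The reservoir spacing is ΔT = 305 − 276 = 29.00 K.
The reversible limit is COP_R = T_C/ΔT = 9.517, so W_min = Q_C/COP = Q_C·ΔT/T_C.
W_min = 132000 × 29.00/276.00 = 13870 MJ.

13870 MJ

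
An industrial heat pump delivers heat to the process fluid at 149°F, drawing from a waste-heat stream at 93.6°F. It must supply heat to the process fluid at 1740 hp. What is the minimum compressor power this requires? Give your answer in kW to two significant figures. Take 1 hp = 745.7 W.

120 kW

In absolute terms T_C = 307.37 K and T_H = 338.15 K, so ΔT = 30.78 K.
COP_Carnot = T_H/ΔT = 338.15/30.78 = 10.99.
Ẇ_min = Q̇/COP_Carnot = 1740/10.99 = 158.4 hp = 118.1 kW.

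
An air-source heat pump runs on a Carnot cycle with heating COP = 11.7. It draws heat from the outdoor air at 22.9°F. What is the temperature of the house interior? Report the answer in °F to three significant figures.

68.0 °F

COP_HP = T_H/(T_H − T_C) rearranges to T_H = COP·T_C/(COP − 1).
With T_C = 268.09 K, T_H = 11.7 × 268.09/10.70 = 293.15 K.
Converting, 293.15 K = 68.00°F.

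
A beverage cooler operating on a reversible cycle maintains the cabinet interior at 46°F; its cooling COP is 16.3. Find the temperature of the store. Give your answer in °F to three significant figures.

COP_R = T_C/(T_H − T_C) gives T_H − T_C = T_C/COP.
With T_C = 280.93 K, T_H = 280.93 × (1 + 1/16.3) = 298.16 K.
Converting, 298.16 K = 77.02°F.

77.0 °F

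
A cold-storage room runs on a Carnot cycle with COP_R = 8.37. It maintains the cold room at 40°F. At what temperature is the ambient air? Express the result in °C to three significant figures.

37.6 °C

COP_R = T_C/(T_H − T_C) gives T_H − T_C = T_C/COP.
With T_C = 277.59 K, T_H = 277.59 × (1 + 1/8.37) = 310.76 K.
Converting, 310.76 K = 37.61°C.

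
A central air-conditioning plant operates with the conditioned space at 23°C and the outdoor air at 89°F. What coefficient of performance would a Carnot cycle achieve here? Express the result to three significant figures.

34.2

In absolute terms T_C = 296.15 K and T_H = 304.82 K, so ΔT = 8.667 K.
For a reversible cycle, COP_Carnot = T_C/ΔT = 296.15/8.667 = 34.17.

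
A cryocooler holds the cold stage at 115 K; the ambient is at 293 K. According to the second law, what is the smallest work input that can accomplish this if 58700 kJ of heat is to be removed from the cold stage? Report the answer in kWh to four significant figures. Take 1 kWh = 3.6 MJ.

The reservoir spacing is ΔT = 293 − 115 = 178.0 K.
The reversible limit is COP_R = T_C/ΔT = 0.6461, so W_min = Q_C/COP = Q_C·ΔT/T_C.
W_min = 58700 × 178.0/115.00 = 90860 kJ = 25.24 kWh.

25.24 kWh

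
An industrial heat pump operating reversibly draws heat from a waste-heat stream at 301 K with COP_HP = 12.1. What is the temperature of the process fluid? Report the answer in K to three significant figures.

COP_HP = T_H/(T_H − T_C) rearranges to T_H = COP·T_C/(COP − 1).
With T_C = 301.00 K, T_H = 12.1 × 301.00/11.10 = 328.12 K.

328 K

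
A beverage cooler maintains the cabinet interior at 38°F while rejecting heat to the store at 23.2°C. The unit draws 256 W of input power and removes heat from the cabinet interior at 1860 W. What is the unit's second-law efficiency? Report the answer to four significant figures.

0.5221

COP_actual = Q̇_C/Ẇ = 1860/256.0 = 7.266.
In absolute terms T_C = 276.48 K and T_H = 296.35 K, so ΔT = 19.87 K.
COP_Carnot = T_C/ΔT = 276.48/19.87 = 13.92.
η_II = COP_actual/COP_Carnot = 7.266/13.92 = 0.5221.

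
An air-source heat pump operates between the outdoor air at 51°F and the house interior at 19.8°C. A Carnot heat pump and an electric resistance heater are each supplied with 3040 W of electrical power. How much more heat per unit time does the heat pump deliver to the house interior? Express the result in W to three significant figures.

93300 W

In absolute terms T_C = 283.71 K and T_H = 292.95 K, so ΔT = 9.244 K.
COP_Carnot = T_H/ΔT = 292.95/9.244 = 31.69.
The heat pump delivers Q̇_H = COP × Ẇ = 96340 W; the resistance heater delivers Ẇ = 3040 W.
Extra = (COP − 1)·Ẇ = 93300 W.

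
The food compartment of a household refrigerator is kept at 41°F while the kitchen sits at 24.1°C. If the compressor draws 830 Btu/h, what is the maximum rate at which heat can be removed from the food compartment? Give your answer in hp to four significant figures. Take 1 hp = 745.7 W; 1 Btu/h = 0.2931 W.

4.751 hp

In absolute terms T_C = 278.15 K and T_H = 297.25 K, so ΔT = 19.10 K.
COP_Carnot = T_C/ΔT = 278.15/19.10 = 14.56.
Q̇_max = COP_Carnot × Ẇ = 14.56 × 830.0 Btu/h = 12090 Btu/h = 4.751 hp.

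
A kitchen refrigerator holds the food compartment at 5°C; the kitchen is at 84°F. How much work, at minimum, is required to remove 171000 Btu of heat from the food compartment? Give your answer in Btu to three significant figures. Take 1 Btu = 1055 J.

14700 Btu

In absolute terms T_C = 278.15 K and T_H = 302.04 K, so ΔT = 23.89 K.
The reversible limit is COP_R = T_C/ΔT = 11.64, so W_min = Q_C/COP = Q_C·ΔT/T_C.
W_min = 171000 × 23.89/278.15 = 14690 Btu.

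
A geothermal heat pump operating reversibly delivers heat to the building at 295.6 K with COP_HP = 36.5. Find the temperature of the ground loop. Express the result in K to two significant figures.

290 K

COP_HP = T_H/(T_H − T_C) gives T_H − T_C = T_H/COP.
With T_H = 295.60 K, T_C = 295.60 × (1 − 1/36.5) = 287.50 K.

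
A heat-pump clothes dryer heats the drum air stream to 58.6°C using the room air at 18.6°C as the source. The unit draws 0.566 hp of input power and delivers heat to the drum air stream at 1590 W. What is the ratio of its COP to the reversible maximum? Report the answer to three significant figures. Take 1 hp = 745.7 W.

0.454

Converting, Q̇_H = 1590 W = 2.132 hp, so COP_actual = Q̇_H/Ẇ = 2.132/0.5660 = 3.767.
In absolute terms T_C = 291.75 K and T_H = 331.75 K, so ΔT = 40.00 K.
COP_Carnot = T_H/ΔT = 331.75/40.00 = 8.294.
η_II = COP_actual/COP_Carnot = 3.767/8.294 = 0.4542.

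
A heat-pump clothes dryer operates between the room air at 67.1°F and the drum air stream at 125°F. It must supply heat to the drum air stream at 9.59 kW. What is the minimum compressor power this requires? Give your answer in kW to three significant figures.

In absolute terms T_C = 292.65 K and T_H = 324.82 K, so ΔT = 32.17 K.
COP_Carnot = T_H/ΔT = 324.82/32.17 = 10.10.
Ẇ_min = Q̇/COP_Carnot = 9.590/10.10 = 0.9497 kW.

0.950 kW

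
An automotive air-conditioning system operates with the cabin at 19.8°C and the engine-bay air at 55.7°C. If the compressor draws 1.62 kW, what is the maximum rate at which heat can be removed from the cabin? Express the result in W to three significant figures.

13200 W

In absolute terms T_C = 292.95 K and T_H = 328.85 K, so ΔT = 35.90 K.
COP_Carnot = T_C/ΔT = 292.95/35.90 = 8.160.
Q̇_max = COP_Carnot × Ẇ = 8.160 × 1.620 kW = 13.22 kW = 13220 W.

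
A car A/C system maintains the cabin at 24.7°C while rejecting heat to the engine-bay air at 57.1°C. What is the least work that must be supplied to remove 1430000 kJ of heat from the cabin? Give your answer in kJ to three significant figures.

156000 kJ

In absolute terms T_C = 297.85 K and T_H = 330.25 K, so ΔT = 32.40 K.
The reversible limit is COP_R = T_C/ΔT = 9.193, so W_min = Q_C/COP = Q_C·ΔT/T_C.
W_min = 1430000 × 32.40/297.85 = 155600 kJ.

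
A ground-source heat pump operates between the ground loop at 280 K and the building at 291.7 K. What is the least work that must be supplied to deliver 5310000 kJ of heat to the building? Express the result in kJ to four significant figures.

213000 kJ

The reservoir spacing is ΔT = 291.7 − 280 = 11.70 K.
The reversible limit is COP_HP = T_H/ΔT = 24.93, so W_min = Q_H/COP = Q_H·ΔT/T_H.
W_min = 5310000 × 11.70/291.70 = 213000 kJ.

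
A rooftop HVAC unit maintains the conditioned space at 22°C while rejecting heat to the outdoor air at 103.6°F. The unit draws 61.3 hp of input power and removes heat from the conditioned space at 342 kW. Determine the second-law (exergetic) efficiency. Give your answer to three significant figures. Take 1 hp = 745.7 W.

Converting, Q̇_C = 342.0 kW = 458.6 hp, so COP_actual = Q̇_C/Ẇ = 458.6/61.30 = 7.482.
In absolute terms T_C = 295.15 K and T_H = 312.93 K, so ΔT = 17.78 K.
COP_Carnot = T_C/ΔT = 295.15/17.78 = 16.60.
η_II = COP_actual/COP_Carnot = 7.482/16.60 = 0.4506.

0.451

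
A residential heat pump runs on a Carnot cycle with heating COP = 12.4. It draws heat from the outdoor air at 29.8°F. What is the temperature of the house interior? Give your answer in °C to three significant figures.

COP_HP = T_H/(T_H − T_C) rearranges to T_H = COP·T_C/(COP − 1).
With T_C = 271.93 K, T_H = 12.4 × 271.93/11.40 = 295.78 K.
Converting, 295.78 K = 22.63°C.

22.6 °C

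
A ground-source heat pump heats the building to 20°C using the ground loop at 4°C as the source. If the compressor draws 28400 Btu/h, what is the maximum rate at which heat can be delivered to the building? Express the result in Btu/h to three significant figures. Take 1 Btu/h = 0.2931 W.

520000 Btu/h

In absolute terms T_C = 277.15 K and T_H = 293.15 K, so ΔT = 16.00 K.
COP_Carnot = T_H/ΔT = 293.15/16.00 = 18.32.
Q̇_max = COP_Carnot × Ẇ = 18.32 × 28400 Btu/h = 520300 Btu/h.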